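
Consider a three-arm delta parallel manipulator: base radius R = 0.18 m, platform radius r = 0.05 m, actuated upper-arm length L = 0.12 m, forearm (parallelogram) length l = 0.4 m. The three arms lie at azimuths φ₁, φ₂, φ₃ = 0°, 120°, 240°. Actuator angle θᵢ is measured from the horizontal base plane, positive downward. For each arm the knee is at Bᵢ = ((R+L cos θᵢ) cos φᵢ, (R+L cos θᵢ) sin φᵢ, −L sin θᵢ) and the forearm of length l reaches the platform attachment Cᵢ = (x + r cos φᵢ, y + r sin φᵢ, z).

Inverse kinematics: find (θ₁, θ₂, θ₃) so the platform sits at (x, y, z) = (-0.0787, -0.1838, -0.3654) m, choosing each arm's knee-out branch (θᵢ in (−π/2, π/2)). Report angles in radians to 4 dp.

θ₁ = 1.2215, θ₂ = 1.3962, θ₃ = -0.2619

rotate P by −φ1: (-0.0787, -0.1838, -0.3654)
  A cos θ + B sin θ = C:  0.2087·cos θ + -0.3654·sin θ = -0.2719
  √(A²+B²)=0.4208;  θ1 = -1.0519+2.2733 ≈ 1.2215
arm 2 (φ=120.0°): x'=-0.1198, y'=0.1601
  e−x'=0.2498;  (l²−L²−(e−x')²−y'²−z²)/2L = -0.3164
  γ=atan2(-0.3654,0.2498)=-0.9711;  ψ=arccos(-0.7149)=2.3673;  θ2=γ+ψ≈1.3962
φ3=240.0° → target in arm frame (0.1985, 0.0237)
  A=-0.0685, B=-0.3654, C=(l²−L²−A²−y'²−z²)/(2L)=0.0284
  θ3 = atan2(B,A) + arccos(C/0.3718) = -0.2619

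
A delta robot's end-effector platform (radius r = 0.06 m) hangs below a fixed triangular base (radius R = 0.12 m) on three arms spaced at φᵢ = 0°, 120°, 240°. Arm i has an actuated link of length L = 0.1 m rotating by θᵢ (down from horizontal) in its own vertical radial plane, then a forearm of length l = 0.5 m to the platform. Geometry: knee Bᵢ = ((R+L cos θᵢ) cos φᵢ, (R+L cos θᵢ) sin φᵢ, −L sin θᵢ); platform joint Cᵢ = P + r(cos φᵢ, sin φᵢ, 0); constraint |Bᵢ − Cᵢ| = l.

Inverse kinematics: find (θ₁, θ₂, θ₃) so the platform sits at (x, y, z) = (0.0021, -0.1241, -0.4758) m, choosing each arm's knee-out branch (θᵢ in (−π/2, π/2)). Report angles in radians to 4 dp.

arm 1 (φ=0.0°): x'=0.0021, y'=-0.1241
  A cos θ + B sin θ = C:  0.0579·cos θ + -0.4758·sin θ = -0.0257
  θ1 = atan2(B,A) + arccos(C/0.4793) = 0.1747
rotate P by −φ2: (-0.1085, 0.0602, -0.4758)
  e−x'=0.1685;  (l²−L²−(e−x')²−y'²−z²)/2L = -0.0921
  γ=atan2(-0.4758,0.1685)=-1.2304;  ψ=arccos(-0.1824)=1.7542;  θ2=γ+ψ≈0.5238
φ3=240.0° → target in arm frame (0.1064, 0.0639)
  e−x'=-0.0464;  (l²−L²−(e−x')²−y'²−z²)/2L = 0.0369
  θ3 = atan2(B,A) + arccos(C/0.4781) = -0.1745

θ₁ = 0.1747, θ₂ = 0.5238, θ₃ = -0.1745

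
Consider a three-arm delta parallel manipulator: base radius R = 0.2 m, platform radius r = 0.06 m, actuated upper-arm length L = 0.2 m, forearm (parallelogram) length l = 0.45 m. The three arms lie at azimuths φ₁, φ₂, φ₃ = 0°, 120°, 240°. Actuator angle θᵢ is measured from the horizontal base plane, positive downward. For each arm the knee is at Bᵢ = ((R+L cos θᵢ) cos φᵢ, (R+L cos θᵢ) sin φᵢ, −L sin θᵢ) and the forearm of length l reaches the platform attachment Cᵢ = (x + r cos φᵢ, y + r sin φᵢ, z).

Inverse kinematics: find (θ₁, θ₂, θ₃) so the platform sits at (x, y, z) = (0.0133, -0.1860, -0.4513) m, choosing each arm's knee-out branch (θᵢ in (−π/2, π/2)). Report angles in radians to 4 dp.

arm 1 (φ=0.0°): x'=0.0133, y'=-0.1860
  A cos θ + B sin θ = C:  0.1267·cos θ + -0.4513·sin θ = -0.2296
  θ1 = atan2(B,A) + arccos(C/0.4687) = 0.7855
rotate P by −φ2: (-0.1677, 0.0815, -0.4513)
  A=0.3077, B=-0.4513, C=(l²−L²−A²−y'²−z²)/(2L)=-0.3563
  θ2 = atan2(B,A) + arccos(C/0.5462) = 1.3090
φ3=240.0° → target in arm frame (0.1544, 0.1045)
  A cos θ + B sin θ = C:  -0.0144·cos θ + -0.4513·sin θ = -0.1308
  γ=atan2(-0.4513,-0.0144)=-1.6028;  ψ=arccos(-0.2896)=1.8646;  θ3=γ+ψ≈0.2618

θ₁ = 0.7855, θ₂ = 1.3090, θ₃ = 0.2618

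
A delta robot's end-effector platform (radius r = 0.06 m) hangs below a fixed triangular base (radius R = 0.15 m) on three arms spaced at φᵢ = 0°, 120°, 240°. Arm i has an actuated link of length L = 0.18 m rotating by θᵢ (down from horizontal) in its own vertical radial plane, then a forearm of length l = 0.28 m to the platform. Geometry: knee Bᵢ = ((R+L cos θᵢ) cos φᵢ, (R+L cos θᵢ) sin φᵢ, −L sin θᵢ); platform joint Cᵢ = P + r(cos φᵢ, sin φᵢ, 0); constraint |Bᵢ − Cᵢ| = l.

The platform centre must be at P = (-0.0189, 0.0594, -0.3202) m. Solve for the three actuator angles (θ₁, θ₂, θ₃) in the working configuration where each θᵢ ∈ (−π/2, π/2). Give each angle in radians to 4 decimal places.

rotate P by −φ1: (-0.0189, 0.0594, -0.3202)
  A cos θ + B sin θ = C:  0.1089·cos θ + -0.3202·sin θ = -0.1998
  √(A²+B²)=0.3382;  θ1 = -1.2430+2.2027 ≈ 0.9597
rotate P by −φ2: (0.0609, -0.0133, -0.3202)
  A cos θ + B sin θ = C:  0.0291·cos θ + -0.3202·sin θ = -0.1599
  γ=atan2(-0.3202,0.0291)=-1.4801;  ψ=arccos(-0.4972)=2.0912;  θ2=γ+ψ≈0.6111
arm 3 (φ=240.0°): x'=-0.0420, y'=-0.0461
  A=0.1320, B=-0.3202, C=(l²−L²−A²−y'²−z²)/(2L)=-0.2113
  √(A²+B²)=0.3463;  θ3 = -1.1798+2.2270 ≈ 1.0472

θ₁ = 0.9597, θ₂ = 0.6111, θ₃ = 1.0472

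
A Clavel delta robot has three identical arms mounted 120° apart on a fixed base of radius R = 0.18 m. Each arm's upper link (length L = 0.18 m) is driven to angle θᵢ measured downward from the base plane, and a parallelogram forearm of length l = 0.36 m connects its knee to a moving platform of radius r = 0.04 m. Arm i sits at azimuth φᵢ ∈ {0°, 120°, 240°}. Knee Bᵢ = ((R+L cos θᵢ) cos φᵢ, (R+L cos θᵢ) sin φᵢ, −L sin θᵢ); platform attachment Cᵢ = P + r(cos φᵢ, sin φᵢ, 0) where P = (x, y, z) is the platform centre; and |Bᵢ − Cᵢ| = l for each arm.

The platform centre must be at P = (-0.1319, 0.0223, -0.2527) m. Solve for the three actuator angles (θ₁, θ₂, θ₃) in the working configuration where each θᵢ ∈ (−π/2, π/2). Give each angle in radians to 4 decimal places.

rotate P by −φ1: (-0.1319, 0.0223, -0.2527)
  A=0.2719, B=-0.2527, C=(l²−L²−A²−y'²−z²)/(2L)=-0.1141
  θ1 = atan2(B,A) + arccos(C/0.3712) = 1.1345
φ2=120.0° → target in arm frame (0.0853, 0.1031)
  e−x'=0.0547;  (l²−L²−(e−x')²−y'²−z²)/2L = 0.0548
  √(A²+B²)=0.2586;  θ2 = -1.3575+1.3573 ≈ -0.0002
arm 3 (φ=240.0°): x'=0.0466, y'=-0.1254
  A cos θ + B sin θ = C:  0.0934·cos θ + -0.2527·sin θ = 0.0247
  θ3 = atan2(B,A) + arccos(C/0.2694) = 0.2619

θ₁ = 1.1345, θ₂ = -0.0002, θ₃ = 0.2619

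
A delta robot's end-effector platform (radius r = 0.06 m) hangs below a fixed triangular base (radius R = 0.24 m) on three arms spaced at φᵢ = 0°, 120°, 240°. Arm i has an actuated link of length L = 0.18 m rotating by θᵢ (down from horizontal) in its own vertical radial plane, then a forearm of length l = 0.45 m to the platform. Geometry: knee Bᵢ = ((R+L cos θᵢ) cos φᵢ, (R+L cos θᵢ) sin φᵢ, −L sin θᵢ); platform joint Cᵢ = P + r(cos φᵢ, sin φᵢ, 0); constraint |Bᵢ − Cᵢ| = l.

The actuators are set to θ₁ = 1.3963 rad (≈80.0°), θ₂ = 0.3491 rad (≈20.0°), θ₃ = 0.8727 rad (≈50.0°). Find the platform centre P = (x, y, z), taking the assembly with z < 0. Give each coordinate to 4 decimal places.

(-0.1422, 0.0714, -0.4464)

arm 1 at φ=0.0°: ρ1 = 0.2113;  centre 1 = (0.2113, 0.0000, -0.1773)
φ2=120.0°: virtual centre (-0.1746, 0.3024, -0.0616), radius l
centre 3 = (0.2957·cos240.0°, 0.2957·sin240.0°, -0.1379) = (-0.1478, -0.2561, -0.1379)
subtract pairs → two planes through P
plane₁₂: -0.7716x+0.6047y+0.2314z = 0.0496
Cramer: x(z) = -0.0528+0.2003z;  y(z) = 0.0147-0.1271z
into |P−centre ₁|² = l²: 1.0563z² + 0.2450z + -0.1011 = 0;  Δ = 0.4873;  z = -0.4464 or 0.2145 → z<0 root = -0.4464
x = -0.1422, y = 0.0714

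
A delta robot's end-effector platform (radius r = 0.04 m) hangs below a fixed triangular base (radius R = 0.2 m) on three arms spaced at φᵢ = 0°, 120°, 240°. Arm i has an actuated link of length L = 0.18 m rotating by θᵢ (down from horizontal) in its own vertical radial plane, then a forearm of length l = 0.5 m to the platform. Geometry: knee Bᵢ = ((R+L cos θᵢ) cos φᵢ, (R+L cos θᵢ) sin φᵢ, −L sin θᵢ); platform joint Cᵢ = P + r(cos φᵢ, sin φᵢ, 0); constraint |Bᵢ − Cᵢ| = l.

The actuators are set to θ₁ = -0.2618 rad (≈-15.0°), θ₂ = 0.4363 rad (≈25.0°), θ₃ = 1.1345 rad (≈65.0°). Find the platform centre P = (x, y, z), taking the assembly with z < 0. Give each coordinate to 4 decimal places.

arm 1 at φ=0.0°: e+L cos θ1 = 0.3339;  S1 = (0.3339, 0.0000, 0.0466)
φ2=120.0°: virtual centre (-0.1616, 0.2798, -0.0761), radius l
φ3=240.0°: virtual centre (-0.1180, -0.2044, -0.1631), radius l
eliminate P² terms by subtracting sphere 1 from 2 and 3
plane₁₂: -0.9909x+0.5597y+-0.2453z = -0.0034
det = 0.9110;  x = 0.0208+-0.3678z,  y = 0.0306+-0.2129z
into |P−S₁|² = l²: 1.1806z² + 0.1241z + -0.1489 = 0;  Δ = 0.7184;  z = -0.4115 or 0.3064 → z<0 root = -0.4115
x = 0.1721, y = 0.1182

(0.1721, 0.1182, -0.4115)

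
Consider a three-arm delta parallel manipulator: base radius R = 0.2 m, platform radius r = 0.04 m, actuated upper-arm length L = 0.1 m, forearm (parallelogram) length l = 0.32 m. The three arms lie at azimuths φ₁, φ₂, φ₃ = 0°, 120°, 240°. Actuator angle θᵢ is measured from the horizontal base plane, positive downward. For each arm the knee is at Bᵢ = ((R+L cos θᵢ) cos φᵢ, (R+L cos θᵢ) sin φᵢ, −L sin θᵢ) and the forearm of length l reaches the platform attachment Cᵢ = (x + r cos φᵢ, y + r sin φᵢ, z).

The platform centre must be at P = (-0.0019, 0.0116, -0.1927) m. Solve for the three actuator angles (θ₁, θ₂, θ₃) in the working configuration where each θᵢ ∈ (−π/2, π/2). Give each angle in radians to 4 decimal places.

θ₁ = 0.0867, θ₂ = -0.0873, θ₃ = 0.1744

arm 1 (φ=0.0°): x'=-0.0019, y'=0.0116
  e−x'=0.1619;  (l²−L²−(e−x')²−y'²−z²)/2L = 0.1446
  θ1 = atan2(B,A) + arccos(C/0.2517) = 0.0867
rotate P by −φ2: (0.0110, -0.0042, -0.1927)
  A cos θ + B sin θ = C:  0.1490·cos θ + -0.1927·sin θ = 0.1652
  θ2 = atan2(B,A) + arccos(C/0.2436) = -0.0873
φ3=240.0° → target in arm frame (-0.0091, -0.0074)
  e−x'=0.1691;  (l²−L²−(e−x')²−y'²−z²)/2L = 0.1331
  θ3 = atan2(B,A) + arccos(C/0.2564) = 0.1744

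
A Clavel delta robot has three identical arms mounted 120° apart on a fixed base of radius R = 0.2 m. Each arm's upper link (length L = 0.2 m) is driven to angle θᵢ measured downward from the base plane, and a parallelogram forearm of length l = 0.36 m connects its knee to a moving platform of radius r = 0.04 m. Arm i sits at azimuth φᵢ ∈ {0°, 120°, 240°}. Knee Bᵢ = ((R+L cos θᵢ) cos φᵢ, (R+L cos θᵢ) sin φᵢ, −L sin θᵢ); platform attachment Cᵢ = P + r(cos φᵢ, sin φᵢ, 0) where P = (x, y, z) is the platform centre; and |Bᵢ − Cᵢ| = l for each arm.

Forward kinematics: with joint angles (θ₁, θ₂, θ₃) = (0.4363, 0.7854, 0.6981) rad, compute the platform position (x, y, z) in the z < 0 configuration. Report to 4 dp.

S1 = (0.3413·cos0.0°, 0.3413·sin0.0°, -0.0845) = (0.3413, 0.0000, -0.0845)
S2 = (0.3014·cos120.0°, 0.3014·sin120.0°, -0.1414) = (-0.1507, 0.2610, -0.1414)
S3 = (0.3132·cos240.0°, 0.3132·sin240.0°, -0.1286) = (-0.1566, -0.2713, -0.1286)
eliminate P² terms by subtracting sphere 1 from 2 and 3
linear system: -0.9839x+0.5221y = -0.0127−-0.1138z; -0.9957x+-0.5425y = -0.0090−-0.0881z
Cramer: x(z) = 0.0110-0.1022z;  y(z) = -0.0037+0.0253z
quadratic in z: (1.0111)z²+(0.2364)z+(-0.0134)=0, √Δ=0.3316 → z ∈ {-0.2809, 0.0471}; z = -0.2809 (taking z<0)
x = 0.0397, y = -0.0108

(0.0397, -0.0108, -0.2809)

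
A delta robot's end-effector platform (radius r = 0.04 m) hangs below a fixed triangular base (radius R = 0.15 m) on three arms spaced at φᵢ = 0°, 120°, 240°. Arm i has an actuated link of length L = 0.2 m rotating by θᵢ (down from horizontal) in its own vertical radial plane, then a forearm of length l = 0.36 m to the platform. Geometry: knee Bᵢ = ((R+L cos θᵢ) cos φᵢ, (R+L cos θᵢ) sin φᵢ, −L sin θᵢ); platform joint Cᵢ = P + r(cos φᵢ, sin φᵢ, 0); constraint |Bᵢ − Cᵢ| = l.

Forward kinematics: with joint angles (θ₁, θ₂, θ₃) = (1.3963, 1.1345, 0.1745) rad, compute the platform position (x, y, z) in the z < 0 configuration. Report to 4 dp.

(-0.1407, -0.1351, -0.3699)

φ1=0.0°: virtual centre (0.1447, 0.0000, -0.1970), radius l
arm 2 at φ=120.0°: ρ2 = 0.1945;  centre 2 = (-0.0973, 0.1685, -0.1813)
φ3=240.0°: virtual centre (-0.1535, -0.2658, -0.0347), radius l
eliminate P² terms by subtracting sphere 1 from 2 and 3
plane₁₂: -0.4840x+0.3369y+0.0314z = 0.0110
Cramer: x(z) = -0.0390+0.2750z;  y(z) = -0.0234+0.3018z
sphere 1 gives Az²+Bz+C=0 with A=1.1667, B=0.2788, C=-0.0565;  B²−4AC=0.3415;  roots -0.3699, 0.1310;  negative root z = -0.3699
x = -0.1407, y = -0.1351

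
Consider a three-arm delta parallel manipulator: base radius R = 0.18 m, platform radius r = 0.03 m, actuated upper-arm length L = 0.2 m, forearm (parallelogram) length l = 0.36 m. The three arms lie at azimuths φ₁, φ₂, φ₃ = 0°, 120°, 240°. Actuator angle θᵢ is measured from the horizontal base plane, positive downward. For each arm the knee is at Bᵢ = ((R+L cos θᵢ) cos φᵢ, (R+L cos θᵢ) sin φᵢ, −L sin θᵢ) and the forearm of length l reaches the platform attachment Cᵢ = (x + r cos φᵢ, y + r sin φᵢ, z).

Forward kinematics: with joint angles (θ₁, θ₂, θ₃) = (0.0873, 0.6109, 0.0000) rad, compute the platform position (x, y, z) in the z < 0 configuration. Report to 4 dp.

S1 = (0.3492·cos0.0°, 0.3492·sin0.0°, -0.0174) = (0.3492, 0.0000, -0.0174)
arm 2 at φ=120.0°: (R−r)+L cos θ2 = 0.3138;  S2 = (-0.1569, 0.2718, -0.1147)
S3 = (0.3500·cos240.0°, 0.3500·sin240.0°, 0.0000) = (-0.1750, -0.3031, 0.0000)
subtract pairs → two planes through P
linear system: -1.0123x+0.5436y = -0.0106−-0.1946z; -1.0485x+-0.6062y = 0.0002−0.0349z
det = 1.1836;  x = 0.0053+-0.0836z,  y = -0.0096+0.2022z
into |P−S₁|² = l²: 1.0479z² + 0.0885z + -0.0109 = 0;  Δ = 0.0537;  z = -0.1528 or 0.0683 → z<0 root = -0.1528
x = 0.0181, y = -0.0405

(0.0181, -0.0405, -0.1528)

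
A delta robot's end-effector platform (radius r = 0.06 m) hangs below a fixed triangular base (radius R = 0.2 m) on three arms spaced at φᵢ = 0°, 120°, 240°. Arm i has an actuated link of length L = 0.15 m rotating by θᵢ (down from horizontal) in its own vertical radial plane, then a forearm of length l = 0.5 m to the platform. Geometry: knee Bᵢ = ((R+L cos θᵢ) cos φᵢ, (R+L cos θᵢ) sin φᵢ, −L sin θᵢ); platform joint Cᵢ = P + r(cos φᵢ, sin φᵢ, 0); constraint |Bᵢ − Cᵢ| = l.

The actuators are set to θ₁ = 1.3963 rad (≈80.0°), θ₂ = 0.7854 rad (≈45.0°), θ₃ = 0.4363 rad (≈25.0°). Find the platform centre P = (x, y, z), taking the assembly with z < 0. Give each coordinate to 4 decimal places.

arm 1 at φ=0.0°: (R−r)+L cos θ1 = 0.1660;  O1 = (0.1660, 0.0000, -0.1477)
arm 2 at φ=120.0°: (R−r)+L cos θ2 = 0.2461;  O2 = (-0.1230, 0.2131, -0.1061)
O3 = (0.2759·cos240.0°, 0.2759·sin240.0°, -0.0634) = (-0.1380, -0.2390, -0.0634)
|O₂|²−|O₁|² = 0.0224;  |O₃|²−|O₁|² = 0.0308
plane₁₂: -0.5781x+0.4262y+0.0833z = 0.0224
det = 0.5355;  x = -0.0445+0.2086z,  y = -0.0078+0.0875z
sphere 1 gives Az²+Bz+C=0 with A=1.0512, B=0.2062, C=-0.1838;  B²−4AC=0.8153;  roots -0.5276, 0.3314;  negative root z = -0.5276
x = -0.1546, y = -0.0540

(-0.1546, -0.0540, -0.5276)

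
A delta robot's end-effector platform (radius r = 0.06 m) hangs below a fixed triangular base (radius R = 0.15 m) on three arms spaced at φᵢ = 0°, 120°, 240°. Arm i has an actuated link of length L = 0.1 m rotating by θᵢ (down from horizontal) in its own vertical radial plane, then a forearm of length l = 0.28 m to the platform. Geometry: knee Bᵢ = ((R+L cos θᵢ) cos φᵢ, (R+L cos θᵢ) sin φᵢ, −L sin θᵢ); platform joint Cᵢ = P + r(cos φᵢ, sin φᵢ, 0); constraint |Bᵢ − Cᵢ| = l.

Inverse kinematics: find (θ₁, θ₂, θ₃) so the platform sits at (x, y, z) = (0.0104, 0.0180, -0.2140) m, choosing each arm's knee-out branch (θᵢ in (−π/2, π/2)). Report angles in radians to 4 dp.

θ₁ = -0.0006, θ₂ = -0.0005, θ₃ = 0.2617

arm 1 (φ=0.0°): x'=0.0104, y'=0.0180
  e−x'=0.0796;  (l²−L²−(e−x')²−y'²−z²)/2L = 0.0797
  θ1 = atan2(B,A) + arccos(C/0.2283) = -0.0006
arm 2 (φ=120.0°): x'=0.0104, y'=-0.0180
  e−x'=0.0796;  (l²−L²−(e−x')²−y'²−z²)/2L = 0.0797
  θ2 = atan2(B,A) + arccos(C/0.2283) = -0.0005
φ3=240.0° → target in arm frame (-0.0208, 0.0000)
  A cos θ + B sin θ = C:  0.1108·cos θ + -0.2140·sin θ = 0.0516
  √(A²+B²)=0.2410;  θ3 = -1.0931+1.3548 ≈ 0.2617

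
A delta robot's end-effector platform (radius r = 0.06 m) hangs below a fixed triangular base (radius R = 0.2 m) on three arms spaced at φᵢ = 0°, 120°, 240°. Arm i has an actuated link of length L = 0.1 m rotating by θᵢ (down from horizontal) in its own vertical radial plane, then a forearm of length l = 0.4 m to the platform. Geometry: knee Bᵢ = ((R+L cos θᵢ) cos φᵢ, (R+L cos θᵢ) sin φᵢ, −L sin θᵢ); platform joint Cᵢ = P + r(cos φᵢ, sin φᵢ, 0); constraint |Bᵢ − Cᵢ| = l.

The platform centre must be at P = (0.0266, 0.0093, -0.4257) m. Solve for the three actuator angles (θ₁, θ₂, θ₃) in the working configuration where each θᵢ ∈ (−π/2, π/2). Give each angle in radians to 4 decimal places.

θ₁ = 0.7854, θ₂ = 0.9600, θ₃ = 1.0471

arm 1 (φ=0.0°): x'=0.0266, y'=0.0093
  e−x'=0.1134;  (l²−L²−(e−x')²−y'²−z²)/2L = -0.2208
  γ=atan2(-0.4257,0.1134)=-1.3105;  ψ=arccos(-0.5013)=2.0959;  θ1=γ+ψ≈0.7854
arm 2 (φ=120.0°): x'=-0.0052, y'=-0.0277
  A=0.1452, B=-0.4257, C=(l²−L²−A²−y'²−z²)/(2L)=-0.2654
  θ2 = atan2(B,A) + arccos(C/0.4498) = 0.9600
φ3=240.0° → target in arm frame (-0.0214, 0.0184)
  e−x'=0.1614;  (l²−L²−(e−x')²−y'²−z²)/2L = -0.2880
  √(A²+B²)=0.4553;  θ3 = -1.2085+2.2556 ≈ 1.0471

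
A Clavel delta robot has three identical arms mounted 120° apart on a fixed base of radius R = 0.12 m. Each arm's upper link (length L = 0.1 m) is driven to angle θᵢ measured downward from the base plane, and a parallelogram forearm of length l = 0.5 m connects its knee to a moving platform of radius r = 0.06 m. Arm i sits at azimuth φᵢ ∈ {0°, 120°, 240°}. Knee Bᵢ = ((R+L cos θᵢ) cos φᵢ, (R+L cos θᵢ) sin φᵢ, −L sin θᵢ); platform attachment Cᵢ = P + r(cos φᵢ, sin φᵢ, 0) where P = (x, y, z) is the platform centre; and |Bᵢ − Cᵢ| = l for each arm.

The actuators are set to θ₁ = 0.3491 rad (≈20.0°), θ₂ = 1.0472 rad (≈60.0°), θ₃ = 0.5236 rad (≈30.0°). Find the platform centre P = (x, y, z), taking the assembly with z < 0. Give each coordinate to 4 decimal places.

(0.0958, -0.1034, -0.5199)

arm 1 at φ=0.0°: e+L cos θ1 = 0.1540;  S1 = (0.1540, 0.0000, -0.0342)
S2 = (0.1100·cos120.0°, 0.1100·sin120.0°, -0.0866) = (-0.0550, 0.0953, -0.0866)
φ3=240.0°: virtual centre (-0.0733, -0.1270, -0.0500), radius l
eliminate P² terms by subtracting sphere 1 from 2 and 3
plane₁₂: -0.4179x+0.1905y+-0.1048z = -0.0053
det = 0.1927;  x = 0.0078+-0.1693z,  y = -0.0105+0.1787z
quadratic in z: (1.0606)z²+(0.1141)z+(-0.2274)=0, √Δ=0.9887 → z ∈ {-0.5199, 0.4123}; z = -0.5199 (taking z<0)
x = 0.0958, y = -0.1034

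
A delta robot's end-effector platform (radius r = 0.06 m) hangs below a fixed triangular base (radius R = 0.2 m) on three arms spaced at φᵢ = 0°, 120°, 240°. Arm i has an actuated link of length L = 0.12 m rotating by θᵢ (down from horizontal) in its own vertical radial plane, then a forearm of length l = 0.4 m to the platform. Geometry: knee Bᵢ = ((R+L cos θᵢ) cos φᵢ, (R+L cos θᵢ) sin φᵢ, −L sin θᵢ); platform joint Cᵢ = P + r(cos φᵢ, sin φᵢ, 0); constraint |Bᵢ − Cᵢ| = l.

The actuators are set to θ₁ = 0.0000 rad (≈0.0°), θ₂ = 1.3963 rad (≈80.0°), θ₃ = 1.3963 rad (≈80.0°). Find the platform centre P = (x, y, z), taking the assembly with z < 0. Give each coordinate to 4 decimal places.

(0.1766, 0.0000, -0.3912)

O1 = (0.2600·cos0.0°, 0.2600·sin0.0°, 0.0000) = (0.2600, 0.0000, 0.0000)
arm 2 at φ=120.0°: e+L cos θ2 = 0.1608;  O2 = (-0.0804, 0.1393, -0.1182)
O3 = (0.1608·cos240.0°, 0.1608·sin240.0°, -0.1182) = (-0.0804, -0.1393, -0.1182)
subtract pairs → two planes through P
linear system: -0.6808x+0.2786y = -0.0278−-0.2364z; -0.6808x+-0.2786y = -0.0278−-0.2364z
det = 0.3793;  x = 0.0408+-0.3472z,  y = 0.0000+0.0000z
into |P−O₁|² = l²: 1.1205z² + 0.1522z + -0.1119 = 0;  Δ = 0.5249;  z = -0.3912 or 0.2554 → z<0 root = -0.3912
x = 0.1766, y = 0.0000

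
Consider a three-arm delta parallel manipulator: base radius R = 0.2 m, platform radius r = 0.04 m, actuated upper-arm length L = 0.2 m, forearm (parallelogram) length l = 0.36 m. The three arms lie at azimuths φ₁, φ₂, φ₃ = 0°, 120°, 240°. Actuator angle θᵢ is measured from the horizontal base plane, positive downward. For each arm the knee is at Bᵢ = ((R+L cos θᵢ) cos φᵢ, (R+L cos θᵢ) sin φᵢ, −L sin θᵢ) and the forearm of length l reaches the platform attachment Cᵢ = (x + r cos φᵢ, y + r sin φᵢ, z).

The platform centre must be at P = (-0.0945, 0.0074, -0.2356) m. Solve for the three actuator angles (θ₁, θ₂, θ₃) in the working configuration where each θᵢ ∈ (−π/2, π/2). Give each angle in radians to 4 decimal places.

θ₁ = 1.0473, θ₂ = 0.2620, θ₃ = 0.3489

arm 1 (φ=0.0°): x'=-0.0945, y'=0.0074
  A cos θ + B sin θ = C:  0.2545·cos θ + -0.2356·sin θ = -0.0768
  θ1 = atan2(B,A) + arccos(C/0.3468) = 1.0473
arm 2 (φ=120.0°): x'=0.0537, y'=0.0781
  e−x'=0.1063;  (l²−L²−(e−x')²−y'²−z²)/2L = 0.0417
  √(A²+B²)=0.2585;  θ2 = -1.1468+1.4088 ≈ 0.2620
arm 3 (φ=240.0°): x'=0.0408, y'=-0.0855
  A cos θ + B sin θ = C:  0.1192·cos θ + -0.2356·sin θ = 0.0314
  θ3 = atan2(B,A) + arccos(C/0.2640) = 0.3489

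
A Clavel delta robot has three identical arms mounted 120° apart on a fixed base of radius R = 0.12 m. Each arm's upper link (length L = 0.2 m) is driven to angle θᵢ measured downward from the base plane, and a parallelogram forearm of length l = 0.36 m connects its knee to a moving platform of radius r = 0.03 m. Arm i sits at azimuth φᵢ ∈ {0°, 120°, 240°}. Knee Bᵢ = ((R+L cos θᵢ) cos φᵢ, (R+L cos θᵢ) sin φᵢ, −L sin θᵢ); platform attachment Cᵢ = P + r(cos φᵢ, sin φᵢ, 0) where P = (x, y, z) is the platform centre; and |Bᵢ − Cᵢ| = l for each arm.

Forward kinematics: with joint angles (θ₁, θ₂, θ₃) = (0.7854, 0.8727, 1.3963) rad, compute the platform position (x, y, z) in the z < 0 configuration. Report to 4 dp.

(0.0783, 0.1069, -0.4492)

φ1=0.0°: virtual centre (0.2314, 0.0000, -0.1414), radius l
φ2=120.0°: virtual centre (-0.1093, 0.1893, -0.1532), radius l
arm 3 at φ=240.0°: ρ3 = 0.1247;  centre 3 = (-0.0624, -0.1080, -0.1970)
eliminate P² terms by subtracting sphere 1 from 2 and 3
linear system: -0.6814x+0.3785y = -0.0023−-0.0236z; -0.5876x+-0.2160y = -0.0192−-0.1111z
det = 0.3696;  x = 0.0210+-0.1275z,  y = 0.0317+-0.1673z
into |P−centre ₁|² = l²: 1.0443z² + 0.3259z + -0.0643 = 0;  Δ = 0.3749;  z = -0.4492 or 0.1371 → z<0 root = -0.4492
x = 0.0783, y = 0.1069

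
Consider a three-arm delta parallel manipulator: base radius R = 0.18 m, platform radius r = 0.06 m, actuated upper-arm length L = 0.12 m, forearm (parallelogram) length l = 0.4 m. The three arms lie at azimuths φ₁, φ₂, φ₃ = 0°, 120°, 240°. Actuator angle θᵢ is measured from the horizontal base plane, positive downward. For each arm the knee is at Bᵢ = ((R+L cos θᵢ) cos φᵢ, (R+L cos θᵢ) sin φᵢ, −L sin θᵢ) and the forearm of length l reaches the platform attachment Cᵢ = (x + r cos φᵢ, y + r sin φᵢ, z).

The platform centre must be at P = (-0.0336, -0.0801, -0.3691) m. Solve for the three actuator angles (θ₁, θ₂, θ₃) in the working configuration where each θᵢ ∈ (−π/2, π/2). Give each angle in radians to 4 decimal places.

θ₁ = 0.6112, θ₂ = 0.6979, θ₃ = 0.0002

φ1=0.0° → target in arm frame (-0.0336, -0.0801)
  A=0.1536, B=-0.3691, C=(l²−L²−A²−y'²−z²)/(2L)=-0.0860
  θ1 = atan2(B,A) + arccos(C/0.3998) = 0.6112
φ2=120.0° → target in arm frame (-0.0526, 0.0691)
  A cos θ + B sin θ = C:  0.1726·cos θ + -0.3691·sin θ = -0.1050
  γ=atan2(-0.3691,0.1726)=-1.1335;  ψ=arccos(-0.2577)=1.8314;  θ2=γ+ψ≈0.6979
arm 3 (φ=240.0°): x'=0.0862, y'=0.0110
  e−x'=0.0338;  (l²−L²−(e−x')²−y'²−z²)/2L = 0.0338
  γ=atan2(-0.3691,0.0338)=-1.4794;  ψ=arccos(0.0911)=1.4796;  θ3=γ+ψ≈0.0002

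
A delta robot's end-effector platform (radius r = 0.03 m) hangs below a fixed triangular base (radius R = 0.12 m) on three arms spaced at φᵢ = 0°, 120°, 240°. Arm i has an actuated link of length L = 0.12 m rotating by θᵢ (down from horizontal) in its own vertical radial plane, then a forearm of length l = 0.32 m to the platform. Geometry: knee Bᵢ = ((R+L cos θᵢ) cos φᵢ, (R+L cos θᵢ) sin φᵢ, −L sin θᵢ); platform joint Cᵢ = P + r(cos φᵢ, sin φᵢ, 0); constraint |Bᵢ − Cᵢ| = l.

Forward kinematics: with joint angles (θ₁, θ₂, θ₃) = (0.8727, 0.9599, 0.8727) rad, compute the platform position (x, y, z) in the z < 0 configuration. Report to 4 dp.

(0.0064, -0.0111, -0.3684)

φ1=0.0°: virtual centre (0.1671, 0.0000, -0.0919), radius l
arm 2 at φ=120.0°: e+L cos θ2 = 0.1588;  O2 = (-0.0794, 0.1376, -0.0983)
arm 3 at φ=240.0°: e+L cos θ3 = 0.1671;  O3 = (-0.0836, -0.1447, -0.0919)
|O₂|²−|O₁|² = -0.0015;  |O₃|²−|O₁|² = 0.0000
linear system: -0.4931x+0.2751y = -0.0015−-0.0127z; -0.5014x+-0.2895y = 0.0000−0.0000z
Cramer: x(z) = 0.0015-0.0131z;  y(z) = -0.0027+0.0228z
sphere 1 gives Az²+Bz+C=0 with A=1.0007, B=0.1881, C=-0.0665;  B²−4AC=0.3016;  roots -0.3684, 0.1804;  negative root z = -0.3684
x = 0.0064, y = -0.0111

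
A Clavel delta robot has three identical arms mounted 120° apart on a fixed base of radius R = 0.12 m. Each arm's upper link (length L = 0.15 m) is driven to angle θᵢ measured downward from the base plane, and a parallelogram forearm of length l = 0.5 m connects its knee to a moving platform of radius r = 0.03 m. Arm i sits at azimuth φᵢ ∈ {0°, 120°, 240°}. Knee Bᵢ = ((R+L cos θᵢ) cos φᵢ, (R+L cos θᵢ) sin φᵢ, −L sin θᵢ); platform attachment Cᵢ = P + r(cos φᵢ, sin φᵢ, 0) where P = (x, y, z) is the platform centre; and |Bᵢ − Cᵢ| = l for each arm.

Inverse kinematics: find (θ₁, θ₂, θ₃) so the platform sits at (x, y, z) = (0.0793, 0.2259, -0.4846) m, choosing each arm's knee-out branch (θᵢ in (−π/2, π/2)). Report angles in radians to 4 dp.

θ₁ = 0.4360, θ₂ = 0.1741, θ₃ = 1.3085

φ1=0.0° → target in arm frame (0.0793, 0.2259)
  A cos θ + B sin θ = C:  0.0107·cos θ + -0.4846·sin θ = -0.1949
  √(A²+B²)=0.4847;  θ1 = -1.5487+1.9847 ≈ 0.4360
arm 2 (φ=120.0°): x'=0.1560, y'=-0.1816
  A cos θ + B sin θ = C:  -0.0660·cos θ + -0.4846·sin θ = -0.1489
  θ2 = atan2(B,A) + arccos(C/0.4891) = 0.1741
arm 3 (φ=240.0°): x'=-0.2353, y'=-0.0443
  e−x'=0.3253;  (l²−L²−(e−x')²−y'²−z²)/2L = -0.3837
  θ3 = atan2(B,A) + arccos(C/0.5837) = 1.3085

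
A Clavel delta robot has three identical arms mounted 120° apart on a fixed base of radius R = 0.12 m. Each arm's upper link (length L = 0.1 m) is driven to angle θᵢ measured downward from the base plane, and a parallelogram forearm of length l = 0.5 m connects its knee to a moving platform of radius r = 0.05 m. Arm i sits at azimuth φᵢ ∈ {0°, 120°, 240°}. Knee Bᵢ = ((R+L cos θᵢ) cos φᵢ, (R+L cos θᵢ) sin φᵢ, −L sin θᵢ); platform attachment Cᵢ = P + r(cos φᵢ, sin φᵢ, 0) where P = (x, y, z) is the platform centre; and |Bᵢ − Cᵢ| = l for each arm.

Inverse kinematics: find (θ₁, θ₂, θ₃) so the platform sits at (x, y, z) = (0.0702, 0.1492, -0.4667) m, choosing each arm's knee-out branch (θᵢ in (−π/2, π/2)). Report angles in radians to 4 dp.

θ₁ = 0.0003, θ₂ = -0.0867, θ₃ = 0.7858

arm 1 (φ=0.0°): x'=0.0702, y'=0.1492
  e−x'=-0.0002;  (l²−L²−(e−x')²−y'²−z²)/2L = -0.0003
  √(A²+B²)=0.4667;  θ1 = -1.5712+1.5715 ≈ 0.0003
φ2=120.0° → target in arm frame (0.0941, -0.1354)
  e−x'=-0.0241;  (l²−L²−(e−x')²−y'²−z²)/2L = 0.0164
  √(A²+B²)=0.4673;  θ2 = -1.6224+1.5357 ≈ -0.0867
arm 3 (φ=240.0°): x'=-0.1643, y'=-0.0138
  e−x'=0.2343;  (l²−L²−(e−x')²−y'²−z²)/2L = -0.1645
  √(A²+B²)=0.5222;  θ3 = -1.1055+1.8913 ≈ 0.7858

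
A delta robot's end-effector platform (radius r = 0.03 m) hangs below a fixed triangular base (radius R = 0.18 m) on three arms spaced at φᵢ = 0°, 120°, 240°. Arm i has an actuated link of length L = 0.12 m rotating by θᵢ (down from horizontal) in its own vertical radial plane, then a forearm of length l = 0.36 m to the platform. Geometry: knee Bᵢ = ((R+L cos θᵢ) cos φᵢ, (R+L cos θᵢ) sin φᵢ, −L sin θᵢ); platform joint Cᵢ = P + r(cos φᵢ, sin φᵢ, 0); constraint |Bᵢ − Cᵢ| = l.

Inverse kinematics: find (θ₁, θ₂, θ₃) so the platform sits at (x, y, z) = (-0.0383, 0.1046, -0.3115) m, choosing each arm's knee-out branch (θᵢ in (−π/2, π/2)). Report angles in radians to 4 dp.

rotate P by −φ1: (-0.0383, 0.1046, -0.3115)
  e−x'=0.1883;  (l²−L²−(e−x')²−y'²−z²)/2L = -0.1176
  θ1 = atan2(B,A) + arccos(C/0.3640) = 0.8728
arm 2 (φ=120.0°): x'=0.1097, y'=-0.0191
  A=0.0403, B=-0.3115, C=(l²−L²−A²−y'²−z²)/(2L)=0.0674
  θ2 = atan2(B,A) + arccos(C/0.3141) = -0.0878
φ3=240.0° → target in arm frame (-0.0714, -0.0855)
  A=0.2214, B=-0.3115, C=(l²−L²−A²−y'²−z²)/(2L)=-0.1590
  γ=atan2(-0.3115,0.2214)=-0.9528;  ψ=arccos(-0.4161)=2.0000;  θ3=γ+ψ≈1.0472

θ₁ = 0.8728, θ₂ = -0.0878, θ₃ = 1.0472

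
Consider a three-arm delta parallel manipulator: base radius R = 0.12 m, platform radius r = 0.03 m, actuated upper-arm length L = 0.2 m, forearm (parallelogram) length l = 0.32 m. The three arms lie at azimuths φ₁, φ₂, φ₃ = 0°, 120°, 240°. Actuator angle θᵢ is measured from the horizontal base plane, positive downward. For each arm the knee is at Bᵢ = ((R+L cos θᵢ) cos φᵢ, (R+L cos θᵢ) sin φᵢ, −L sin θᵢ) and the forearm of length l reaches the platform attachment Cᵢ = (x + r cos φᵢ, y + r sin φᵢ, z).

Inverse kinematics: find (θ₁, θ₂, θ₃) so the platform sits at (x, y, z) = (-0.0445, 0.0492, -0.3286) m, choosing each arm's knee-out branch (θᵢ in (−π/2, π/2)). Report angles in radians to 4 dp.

θ₁ = 0.8725, θ₂ = 0.4361, θ₃ = 0.7855

φ1=0.0° → target in arm frame (-0.0445, 0.0492)
  A=0.1345, B=-0.3286, C=(l²−L²−A²−y'²−z²)/(2L)=-0.1652
  θ1 = atan2(B,A) + arccos(C/0.3551) = 0.8725
φ2=120.0° → target in arm frame (0.0649, 0.0139)
  e−x'=0.0251;  (l²−L²−(e−x')²−y'²−z²)/2L = -0.1160
  θ2 = atan2(B,A) + arccos(C/0.3296) = 0.4361
φ3=240.0° → target in arm frame (-0.0204, -0.0631)
  A=0.1104, B=-0.3286, C=(l²−L²−A²−y'²−z²)/(2L)=-0.1544
  γ=atan2(-0.3286,0.1104)=-1.2468;  ψ=arccos(-0.4453)=2.0323;  θ3=γ+ψ≈0.7855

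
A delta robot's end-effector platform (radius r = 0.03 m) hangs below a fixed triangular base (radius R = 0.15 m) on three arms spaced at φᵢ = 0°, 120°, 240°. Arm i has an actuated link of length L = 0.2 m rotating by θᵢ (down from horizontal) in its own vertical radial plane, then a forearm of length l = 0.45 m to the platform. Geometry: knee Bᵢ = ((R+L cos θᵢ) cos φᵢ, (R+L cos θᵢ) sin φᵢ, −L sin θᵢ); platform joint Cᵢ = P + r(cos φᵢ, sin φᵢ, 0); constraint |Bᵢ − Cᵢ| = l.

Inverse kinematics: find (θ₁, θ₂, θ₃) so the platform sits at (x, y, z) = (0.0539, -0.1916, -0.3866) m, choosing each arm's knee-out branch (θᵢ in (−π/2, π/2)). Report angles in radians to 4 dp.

φ1=0.0° → target in arm frame (0.0539, -0.1916)
  A=0.0661, B=-0.3866, C=(l²−L²−A²−y'²−z²)/(2L)=-0.0701
  √(A²+B²)=0.3922;  θ1 = -1.4015+1.7505 ≈ 0.3490
arm 2 (φ=120.0°): x'=-0.1929, y'=0.0491
  A=0.3129, B=-0.3866, C=(l²−L²−A²−y'²−z²)/(2L)=-0.2182
  θ2 = atan2(B,A) + arccos(C/0.4973) = 1.1345
arm 3 (φ=240.0°): x'=0.1390, y'=0.1425
  A cos θ + B sin θ = C:  -0.0190·cos θ + -0.3866·sin θ = -0.0191
  θ3 = atan2(B,A) + arccos(C/0.3871) = 0.0002

θ₁ = 0.3490, θ₂ = 1.1345, θ₃ = 0.0002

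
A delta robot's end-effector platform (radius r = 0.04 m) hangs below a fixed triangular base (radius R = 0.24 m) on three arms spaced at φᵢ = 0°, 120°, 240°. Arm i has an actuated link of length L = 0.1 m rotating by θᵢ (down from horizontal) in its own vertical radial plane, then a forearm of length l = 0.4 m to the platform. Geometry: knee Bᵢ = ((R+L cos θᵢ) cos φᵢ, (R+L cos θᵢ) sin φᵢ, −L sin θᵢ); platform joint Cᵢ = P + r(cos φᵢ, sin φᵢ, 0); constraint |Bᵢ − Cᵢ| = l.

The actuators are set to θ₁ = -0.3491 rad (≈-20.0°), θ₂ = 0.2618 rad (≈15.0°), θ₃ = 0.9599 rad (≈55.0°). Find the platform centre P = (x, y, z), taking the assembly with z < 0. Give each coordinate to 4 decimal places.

O1 = (0.2940·cos0.0°, 0.2940·sin0.0°, 0.0342) = (0.2940, 0.0000, 0.0342)
O2 = (0.2966·cos120.0°, 0.2966·sin120.0°, -0.0259) = (-0.1483, 0.2569, -0.0259)
O3 = (0.2574·cos240.0°, 0.2574·sin240.0°, -0.0819) = (-0.1287, -0.2229, -0.0819)
subtract pairs → two planes through P
[-0.8845 0.5137 -0.1202]·P = 0.0010;  [-0.8453 -0.4458 -0.2322]·P = -0.0146
det = 0.8285;  x = 0.0085+-0.2086z,  y = 0.0167+-0.1253z
into |P−O₁|² = l²: 1.0592z² + 0.0465z + -0.0771 = 0;  Δ = 0.3287;  z = -0.2926 or 0.2487 → z<0 root = -0.2926
x = 0.0696, y = 0.0534

(0.0696, 0.0534, -0.2926)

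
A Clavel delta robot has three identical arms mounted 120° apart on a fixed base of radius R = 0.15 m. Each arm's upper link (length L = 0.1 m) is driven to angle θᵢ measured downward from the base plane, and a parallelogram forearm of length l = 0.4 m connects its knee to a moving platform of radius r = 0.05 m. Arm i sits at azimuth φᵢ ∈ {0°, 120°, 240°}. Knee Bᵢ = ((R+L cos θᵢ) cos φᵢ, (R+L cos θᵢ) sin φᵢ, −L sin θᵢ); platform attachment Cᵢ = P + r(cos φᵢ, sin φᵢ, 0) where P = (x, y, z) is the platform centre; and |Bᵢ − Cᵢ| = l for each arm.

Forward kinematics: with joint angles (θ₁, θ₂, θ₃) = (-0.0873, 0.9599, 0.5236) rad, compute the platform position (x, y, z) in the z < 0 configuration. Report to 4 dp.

(0.1108, -0.0557, -0.3773)

centre 1 = (0.1996·cos0.0°, 0.1996·sin0.0°, 0.0087) = (0.1996, 0.0000, 0.0087)
arm 2 at φ=120.0°: (R−r)+L cos θ2 = 0.1574;  centre 2 = (-0.0787, 0.1363, -0.0819)
φ3=240.0°: virtual centre (-0.0933, -0.1616, -0.0500), radius l
|centre ₂|²−|centre ₁|² = -0.0085;  |centre ₃|²−|centre ₁|² = -0.0026
plane₁₂: -0.5566x+0.2726y+-0.1813z = -0.0085
Cramer: x(z) = 0.0101-0.2668z;  y(z) = -0.0103+0.1202z
quadratic in z: (1.0856)z²+(0.0812)z+(-0.1239)=0, √Δ=0.7380 → z ∈ {-0.3773, 0.3025}; z = -0.3773 (taking z<0)
x = 0.1108, y = -0.0557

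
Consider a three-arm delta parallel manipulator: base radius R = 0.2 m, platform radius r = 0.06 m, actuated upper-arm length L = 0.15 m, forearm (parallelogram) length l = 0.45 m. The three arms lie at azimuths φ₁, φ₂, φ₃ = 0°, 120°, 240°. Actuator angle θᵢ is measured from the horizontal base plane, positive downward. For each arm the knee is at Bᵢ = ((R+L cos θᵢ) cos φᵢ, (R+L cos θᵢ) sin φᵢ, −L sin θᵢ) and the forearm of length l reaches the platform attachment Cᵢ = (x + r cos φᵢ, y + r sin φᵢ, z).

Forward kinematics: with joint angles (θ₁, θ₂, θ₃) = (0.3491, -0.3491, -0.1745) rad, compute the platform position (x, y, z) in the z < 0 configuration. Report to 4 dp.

(-0.0715, 0.0155, -0.3306)

φ1=0.0°: virtual centre (0.2810, 0.0000, -0.0513), radius l
centre 2 = (0.2810·cos120.0°, 0.2810·sin120.0°, 0.0513) = (-0.1405, 0.2433, 0.0513)
arm 3 at φ=240.0°: e+L cos θ3 = 0.2877;  centre 3 = (-0.1439, -0.2492, 0.0260)
subtract pairs → two planes through P
linear system: -0.8429x+0.4866y = 0.0000−0.2052z; -0.8496x+-0.4983y = 0.0019−0.1547z
det = 0.8335;  x = -0.0011+0.2130z,  y = -0.0019+-0.0528z
quadratic in z: (1.0482)z²+(-0.0174)z+(-0.1203)=0, √Δ=0.7104 → z ∈ {-0.3306, 0.3472}; z = -0.3306 (taking z<0)
x = -0.0715, y = 0.0155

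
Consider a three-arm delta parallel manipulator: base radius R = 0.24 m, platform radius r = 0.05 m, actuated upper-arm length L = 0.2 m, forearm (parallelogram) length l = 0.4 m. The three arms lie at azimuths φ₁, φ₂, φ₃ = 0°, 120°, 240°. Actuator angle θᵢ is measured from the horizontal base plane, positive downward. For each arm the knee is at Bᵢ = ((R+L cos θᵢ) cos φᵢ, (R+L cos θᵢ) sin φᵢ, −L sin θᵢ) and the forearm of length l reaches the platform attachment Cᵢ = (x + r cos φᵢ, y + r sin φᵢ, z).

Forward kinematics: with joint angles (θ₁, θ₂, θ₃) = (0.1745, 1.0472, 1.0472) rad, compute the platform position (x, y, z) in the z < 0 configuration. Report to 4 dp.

(0.1216, 0.0000, -0.3340)

φ1=0.0°: virtual centre (0.3870, 0.0000, -0.0347), radius l
φ2=120.0°: virtual centre (-0.1450, 0.2511, -0.1732), radius l
arm 3 at φ=240.0°: ρ3 = 0.2900;  O3 = (-0.1450, -0.2511, -0.1732)
eliminate P² terms by subtracting sphere 1 from 2 and 3
[-1.0639 0.5023 -0.2770]·P = -0.0368;  [-1.0639 -0.5023 -0.2770]·P = -0.0368
Cramer: x(z) = 0.0346-0.2603z;  y(z) = 0.0000+0.0000z
into |P−O₁|² = l²: 1.0678z² + 0.2529z + -0.0347 = 0;  Δ = 0.2120;  z = -0.3340 or 0.0972 → z<0 root = -0.3340
x = 0.1216, y = 0.0000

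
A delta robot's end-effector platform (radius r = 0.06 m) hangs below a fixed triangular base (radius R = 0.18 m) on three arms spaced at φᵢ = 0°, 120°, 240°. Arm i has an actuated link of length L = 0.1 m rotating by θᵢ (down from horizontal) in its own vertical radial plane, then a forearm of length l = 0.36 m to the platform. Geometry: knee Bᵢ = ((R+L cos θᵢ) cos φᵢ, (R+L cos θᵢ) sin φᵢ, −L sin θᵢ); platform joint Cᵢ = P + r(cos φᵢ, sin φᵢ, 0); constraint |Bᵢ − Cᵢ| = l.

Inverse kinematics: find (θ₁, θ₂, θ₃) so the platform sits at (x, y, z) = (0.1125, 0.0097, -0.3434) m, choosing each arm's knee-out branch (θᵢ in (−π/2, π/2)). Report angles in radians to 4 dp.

θ₁ = -0.0004, θ₂ = 0.9592, θ₃ = 1.0468

φ1=0.0° → target in arm frame (0.1125, 0.0097)
  A cos θ + B sin θ = C:  0.0075·cos θ + -0.3434·sin θ = 0.0076
  γ=atan2(-0.3434,0.0075)=-1.5490;  ψ=arccos(0.0222)=1.5486;  θ1=γ+ψ≈-0.0004
arm 2 (φ=120.0°): x'=-0.0478, y'=-0.1023
  e−x'=0.1678;  (l²−L²−(e−x')²−y'²−z²)/2L = -0.1848
  γ=atan2(-0.3434,0.1678)=-1.1162;  ψ=arccos(-0.4835)=2.0754;  θ2=γ+ψ≈0.9592
φ3=240.0° → target in arm frame (-0.0647, 0.0926)
  A=0.1847, B=-0.3434, C=(l²−L²−A²−y'²−z²)/(2L)=-0.2050
  θ3 = atan2(B,A) + arccos(C/0.3899) = 1.0468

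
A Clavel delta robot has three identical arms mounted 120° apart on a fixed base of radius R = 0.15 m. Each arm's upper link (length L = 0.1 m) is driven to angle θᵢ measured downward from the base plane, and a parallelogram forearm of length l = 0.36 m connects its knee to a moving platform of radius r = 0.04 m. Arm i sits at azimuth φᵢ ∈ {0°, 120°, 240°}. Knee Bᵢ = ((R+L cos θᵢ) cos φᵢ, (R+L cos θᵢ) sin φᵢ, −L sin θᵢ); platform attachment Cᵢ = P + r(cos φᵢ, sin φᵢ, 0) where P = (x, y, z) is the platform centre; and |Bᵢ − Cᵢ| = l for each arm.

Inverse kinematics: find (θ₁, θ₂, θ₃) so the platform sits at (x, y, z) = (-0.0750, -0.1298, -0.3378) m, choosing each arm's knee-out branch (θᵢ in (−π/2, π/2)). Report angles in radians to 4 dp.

θ₁ = 1.1343, θ₂ = 1.1338, θ₃ = -0.1749

φ1=0.0° → target in arm frame (-0.0750, -0.1298)
  A cos θ + B sin θ = C:  0.1850·cos θ + -0.3378·sin θ = -0.2279
  √(A²+B²)=0.3851;  θ1 = -1.0698+2.2040 ≈ 1.1343
rotate P by −φ2: (-0.0749, 0.1299, -0.3378)
  e−x'=0.1849;  (l²−L²−(e−x')²−y'²−z²)/2L = -0.2278
  θ2 = atan2(B,A) + arccos(C/0.3851) = 1.1338
arm 3 (φ=240.0°): x'=0.1499, y'=-0.0001
  e−x'=-0.0399;  (l²−L²−(e−x')²−y'²−z²)/2L = 0.0195
  √(A²+B²)=0.3401;  θ3 = -1.6884+1.5135 ≈ -0.1749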